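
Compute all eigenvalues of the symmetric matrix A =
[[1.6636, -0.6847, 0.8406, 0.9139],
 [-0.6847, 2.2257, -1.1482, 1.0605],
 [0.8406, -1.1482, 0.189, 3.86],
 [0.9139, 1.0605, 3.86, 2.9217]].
sigma(A) ≈ {-3, 1, 3, 6}

A is real symmetric, so its spectrum consists of real eigenvalues. Expanding the characteristic polynomial of the displayed matrix gives
  det(λ I - A) = p(λ) = λ^4 + (-7)λ^3 + (-3)λ^2 + (63)λ + (-54).
Solving p(λ) = 0 yields eigenvalues ≈ -3, 1, 3, 6. (A is shown rounded to 4 decimals, so these recover the underlying integer eigenvalues to within that precision.)
Verification: the trace of A = 7 equals the sum of eigenvalues 7, and det(A) ≈ -54.0009 matches the eigenvalue product -54.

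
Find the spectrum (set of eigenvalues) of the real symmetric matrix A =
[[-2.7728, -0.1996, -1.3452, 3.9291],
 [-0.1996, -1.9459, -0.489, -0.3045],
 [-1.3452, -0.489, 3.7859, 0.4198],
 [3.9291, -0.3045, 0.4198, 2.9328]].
sigma(A) ≈ {-5, -2, 4, 5}

A is real symmetric, so its spectrum consists of real eigenvalues. Expanding the characteristic polynomial of the displayed matrix gives
  det(λ I - A) = p(λ) = λ^4 + (-2)λ^3 + (-33)λ^2 + (50)λ + (200.0043).
Solving p(λ) = 0 yields eigenvalues ≈ -5, -2, 4, 5. (A is shown rounded to 4 decimals, so these recover the underlying integer eigenvalues to within that precision.)
Verification: the trace of A = 2 equals the sum of eigenvalues 2, and det(A) ≈ 200.0043 matches the eigenvalue product 200.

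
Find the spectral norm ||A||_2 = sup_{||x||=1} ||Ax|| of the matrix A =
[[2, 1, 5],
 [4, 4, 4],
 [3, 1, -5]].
||A||_2 ≈ 8.7842 (= sqrt(largest eigenvalue of A^T A))

||A||_2 = sigma_max(A) = sqrt(lambda_max(A^T A)). Form the symmetric matrix M = A^T A =
[[29, 21, 11],
 [21, 18, 16],
 [11, 16, 66]].
Its characteristic polynomial (trace, sum of principal 2x2 minors, determinant of M give the coefficients) is
  p(λ) = det(λ I - M) = λ^3 - 113λ^2 + 2806λ - 3136.
No integer candidate from the rational root theorem (±divisors of 3136) is a root, so the roots are irrational. The cubic discriminant is Δ = 11697955204 > 0, so there are three distinct real roots. p(1) = -442 and p(2) = 2032 have opposite signs, so a root lies in (1, 2); Newton's method refines it to λ ≈ 1.1724. p(34) = 944 and p(35) = -476 have opposite signs, so a root lies in (34, 35); Newton's method refines it to λ ≈ 34.6663. p(77) = -518 and p(78) = 2792 have opposite signs, so a root lies in (77, 78); Newton's method refines it to λ ≈ 77.1614. Check (Vieta): the three roots sum to 113, matching tr M = 113.
So the eigenvalues of A^T A are ≈ 1.1724, 34.6663, 77.1614 (all ≥ 0, as they must be for A^T A). The largest is λ_max ≈ 77.1614, hence ||A||_2 = sqrt(λ_max) ≈ 8.7842.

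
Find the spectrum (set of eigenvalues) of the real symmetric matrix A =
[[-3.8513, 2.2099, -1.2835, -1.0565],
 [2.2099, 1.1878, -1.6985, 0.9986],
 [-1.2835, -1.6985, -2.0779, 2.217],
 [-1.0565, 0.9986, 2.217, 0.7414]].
sigma(A) ≈ {-5, -4, 2, 3}

A is real symmetric, so its spectrum consists of real eigenvalues. Expanding the characteristic polynomial of the displayed matrix gives
  det(λ I - A) = p(λ) = λ^4 + (4)λ^3 + (-19)λ^2 + (-46)λ + (119.9974).
Solving p(λ) = 0 yields eigenvalues ≈ -5, -4, 2, 3. (A is shown rounded to 4 decimals, so these recover the underlying integer eigenvalues to within that precision.)
Verification: the trace of A = -4 equals the sum of eigenvalues -4, and det(A) ≈ 119.9974 matches the eigenvalue product 120.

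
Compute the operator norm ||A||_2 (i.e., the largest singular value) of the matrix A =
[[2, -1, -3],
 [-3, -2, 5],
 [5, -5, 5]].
||A||_2 ≈ 9.1996 (= sqrt(largest eigenvalue of A^T A))

||A||_2 = sigma_max(A) = sqrt(lambda_max(A^T A)). Form the symmetric matrix M = A^T A =
[[38, -21, 4],
 [-21, 30, -32],
 [4, -32, 59]].
Its characteristic polynomial (trace, sum of principal 2x2 minors, determinant of M give the coefficients) is
  p(λ) = det(λ I - M) = λ^3 - 127λ^2 + 3671λ - 7225.
No integer candidate from the rational root theorem (±divisors of 7225) is a root, so the roots are irrational. The cubic discriminant is Δ = 19497003520 > 0, so there are three distinct real roots. p(2) = -383 and p(3) = 2672 have opposite signs, so a root lies in (2, 3); Newton's method refines it to λ ≈ 2.1212. p(40) = 415 and p(41) = -1280 have opposite signs, so a root lies in (40, 41); Newton's method refines it to λ ≈ 40.2455. p(84) = -2269 and p(85) = 1360 have opposite signs, so a root lies in (84, 85); Newton's method refines it to λ ≈ 84.6333. Check (Vieta): the three roots sum to 127, matching tr M = 127.
So the eigenvalues of A^T A are ≈ 2.1212, 40.2455, 84.6333 (all ≥ 0, as they must be for A^T A). The largest is λ_max ≈ 84.6333, hence ||A||_2 = sqrt(λ_max) ≈ 9.1996.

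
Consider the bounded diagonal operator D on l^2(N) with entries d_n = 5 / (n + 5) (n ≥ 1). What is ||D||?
||D|| = 5/6 (attained at n = 1)

For D diagonal, ||D|| = sup_n |d_n| = sup_n 5/(n + 5). This is positive and strictly decreasing in n, so the supremum is attained at n = 1: d_1 = 5/(1 + 5) = 5/6. Hence ||D|| = 5/6.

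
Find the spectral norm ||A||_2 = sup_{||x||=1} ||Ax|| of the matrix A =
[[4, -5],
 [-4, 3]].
||A||_2 = sqrt((66 + sqrt(4100))/2) ≈ 8.0632 (= sqrt(largest eigenvalue of A^T A))

||A||_2 = sigma_max(A) = sqrt(lambda_max(A^T A)). Form the symmetric matrix M = A^T A =
[[32, -32],
 [-32, 34]].
Its characteristic polynomial (trace, determinant of M give the coefficients) is
  p(λ) = det(λ I - M) = λ^2 - 66λ + 64.
For λ^2 - 66λ + 64 the discriminant is 4100. It is nonnegative but not a perfect square, so the roots are real and irrational: λ = (66 ± sqrt(4100))/2 ≈ 65.0156, 0.9844.
So the eigenvalues of A^T A are ≈ 0.9844, 65.0156 (all ≥ 0, as they must be for A^T A). The largest is λ_max = (66 + sqrt(4100))/2 ≈ 65.0156, hence ||A||_2 = sqrt(λ_max) = sqrt((66 + sqrt(4100))/2) ≈ 8.0632.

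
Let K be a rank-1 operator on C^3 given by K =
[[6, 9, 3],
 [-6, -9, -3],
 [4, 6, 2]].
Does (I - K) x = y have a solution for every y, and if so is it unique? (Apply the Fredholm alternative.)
(I - K) is invertible (det(I - K) = 2 ≠ 0), so for every y in C^3 the equation (I - K) x = y has a unique solution.

K has rank 1, so it is an outer product K = u v^T: every row of K is a multiple of one row vector. Reading off the entries, u = (3, -3, 2) and v = (2, 3, 1) (row i of K equals u_i·v^T). A rank-one matrix u v^T satisfies K u = u (v·u) and kills the (2)-dimensional subspace v^⊥, so its characteristic polynomial is lambda^2 (lambda - v·u) with v·u = tr K = -1. Hence the eigenvalues of I - K are 1 (multiplicity 2) and 1 - (-1) = 2, so det(I - K) = 2. (Direct check: I - K =
[[-5, -9, -3],
 [6, 10, 3],
 [-4, -6, -1]]
has determinant 2.) The finite-dimensional Fredholm alternative says: either (I - K) is invertible, or ker(I - K) ≠ {0} and then range(I - K) = ker((I - K)^*)^⊥, with dim ker(I - K) = dim ker((I - K)^*). Since det(I - K) ≠ 0, 1 is not an eigenvalue of K and ker(I - K) = {0}, so we are in the first case: for every y there is a unique x = (I - K)^(-1) y. Explicitly, by the Sherman–Morrison formula, (I - u v^T)^(-1) = I + u v^T/(1 - v·u), i.e. (I - K)^(-1) = I + K/(2).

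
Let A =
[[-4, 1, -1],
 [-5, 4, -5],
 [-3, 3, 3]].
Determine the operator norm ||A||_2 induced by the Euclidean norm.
||A||_2 ≈ 9.1726 (= sqrt(largest eigenvalue of A^T A))

||A||_2 = sigma_max(A) = sqrt(lambda_max(A^T A)). Form the symmetric matrix M = A^T A =
[[50, -33, 20],
 [-33, 26, -12],
 [20, -12, 35]].
Its characteristic polynomial (trace, sum of principal 2x2 minors, determinant of M give the coefficients) is
  p(λ) = det(λ I - M) = λ^3 - 111λ^2 + 2327λ - 5625.
No integer candidate from the rational root theorem (±divisors of 5625) is a root, so the roots are irrational. The cubic discriminant is Δ = 10841757952 > 0, so there are three distinct real roots. p(2) = -1407 and p(3) = 384 have opposite signs, so a root lies in (2, 3); Newton's method refines it to λ ≈ 2.7756. p(24) = 111 and p(25) = -1200 have opposite signs, so a root lies in (24, 25); Newton's method refines it to λ ≈ 24.087. p(84) = -669 and p(85) = 4320 have opposite signs, so a root lies in (84, 85); Newton's method refines it to λ ≈ 84.1375. Check (Vieta): the three roots sum to 111, matching tr M = 111.
So the eigenvalues of A^T A are ≈ 2.7756, 24.087, 84.1375 (all ≥ 0, as they must be for A^T A). The largest is λ_max ≈ 84.1375, hence ||A||_2 = sqrt(λ_max) ≈ 9.1726.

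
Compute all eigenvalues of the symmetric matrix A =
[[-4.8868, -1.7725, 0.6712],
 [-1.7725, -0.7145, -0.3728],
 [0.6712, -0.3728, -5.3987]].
sigma(A) ≈ {-6, -5, 0}

A is real symmetric, so its spectrum consists of real eigenvalues. Expanding the characteristic polynomial of the displayed matrix gives
  det(λ I - A) = p(λ) = λ^3 + (11)λ^2 + (30)λ + (0).
Solving p(λ) = 0 yields eigenvalues ≈ -6, -5, 0. (A is shown rounded to 4 decimals, so these recover the underlying integer eigenvalues to within that precision.)
Verification: the trace of A = -11 equals the sum of eigenvalues -11, and det(A) ≈ -0.0007 matches the eigenvalue product 0.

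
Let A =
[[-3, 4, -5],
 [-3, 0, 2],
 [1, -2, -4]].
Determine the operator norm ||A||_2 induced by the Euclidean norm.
||A||_2 ≈ 7.2797 (= sqrt(largest eigenvalue of A^T A))

||A||_2 = sigma_max(A) = sqrt(lambda_max(A^T A)). Form the symmetric matrix M = A^T A =
[[19, -14, 5],
 [-14, 20, -12],
 [5, -12, 45]].
Its characteristic polynomial (trace, sum of principal 2x2 minors, determinant of M give the coefficients) is
  p(λ) = det(λ I - M) = λ^3 - 84λ^2 + 1770λ - 6724.
No integer candidate from the rational root theorem (±divisors of 6724) is a root, so the roots are irrational. The cubic discriminant is Δ = 757752624 > 0, so there are three distinct real roots. p(4) = -924 and p(5) = 151 have opposite signs, so a root lies in (4, 5); Newton's method refines it to λ ≈ 4.8513. p(26) = 88 and p(27) = -487 have opposite signs, so a root lies in (26, 27); Newton's method refines it to λ ≈ 26.1541. p(52) = -1212 and p(53) = 7 have opposite signs, so a root lies in (52, 53); Newton's method refines it to λ ≈ 52.9946. Check (Vieta): the three roots sum to 84, matching tr M = 84.
So the eigenvalues of A^T A are ≈ 4.8513, 26.1541, 52.9946 (all ≥ 0, as they must be for A^T A). The largest is λ_max ≈ 52.9946, hence ||A||_2 = sqrt(λ_max) ≈ 7.2797.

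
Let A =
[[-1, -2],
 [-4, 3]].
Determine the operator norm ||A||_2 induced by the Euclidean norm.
||A||_2 = sqrt((30 + sqrt(416))/2) ≈ 5.0198 (= sqrt(largest eigenvalue of A^T A))

||A||_2 = sigma_max(A) = sqrt(lambda_max(A^T A)). Form the symmetric matrix M = A^T A =
[[17, -10],
 [-10, 13]].
Its characteristic polynomial (trace, determinant of M give the coefficients) is
  p(λ) = det(λ I - M) = λ^2 - 30λ + 121.
For λ^2 - 30λ + 121 the discriminant is 416. It is nonnegative but not a perfect square, so the roots are real and irrational: λ = (30 ± sqrt(416))/2 ≈ 25.198, 4.802.
So the eigenvalues of A^T A are ≈ 4.802, 25.198 (all ≥ 0, as they must be for A^T A). The largest is λ_max = (30 + sqrt(416))/2 ≈ 25.198, hence ||A||_2 = sqrt(λ_max) = sqrt((30 + sqrt(416))/2) ≈ 5.0198.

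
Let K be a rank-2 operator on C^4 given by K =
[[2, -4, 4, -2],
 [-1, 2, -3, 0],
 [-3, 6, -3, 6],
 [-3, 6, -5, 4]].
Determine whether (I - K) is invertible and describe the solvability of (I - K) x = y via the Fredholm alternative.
(I - K) is invertible (det(I - K) = 42 ≠ 0), so for every y in C^4 the equation (I - K) x = y has a unique solution.

K has rank 2 and factors as K = U V^T = u1 v1^T + u2 v2^T with u1 = (1, 0, -3, -2), v1 = (1, -2, 1, -2), u2 = (1, -1, 0, -1), v2 = (1, -2, 3, 0) (multiplying out reproduces the displayed K). The nonzero eigenvalues of U V^T coincide with those of the 2 x 2 matrix G = V^T U = [[v1·u1, v1·u2], [v2·u1, v2·u2]] = [[2, 5], [-8, 3]], and by the Sylvester determinant identity det(I_4 - U V^T) = det(I_2 - V^T U) = det([[-1, -5], [8, -2]]) = (-1)(-2) - (-5)(8) = 42. (Direct check: I - K =
[[-1, 4, -4, 2],
 [1, -1, 3, 0],
 [3, -6, 4, -6],
 [3, -6, 5, -3]]
has determinant 42.) The finite-dimensional Fredholm alternative says: either (I - K) is invertible, or ker(I - K) ≠ {0} and then range(I - K) = ker((I - K)^*)^⊥, with dim ker(I - K) = dim ker((I - K)^*). Since det(I - K) ≠ 0, 1 is not an eigenvalue of K and ker(I - K) = {0}, so we are in the first case: for every y there is a unique x = (I - K)^(-1) y. (Explicitly, by the Woodbury identity, (I - U V^T)^(-1) = I + U (I_2 - G)^(-1) V^T.)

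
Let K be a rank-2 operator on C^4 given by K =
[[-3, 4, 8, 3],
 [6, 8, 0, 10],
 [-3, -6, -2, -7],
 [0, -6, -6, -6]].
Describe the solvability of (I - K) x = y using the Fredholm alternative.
(I - K) is invertible (det(I - K) = -30 ≠ 0), so for every y in C^4 the equation (I - K) x = y has a unique solution.

K has rank 2 and factors as K = U V^T = u1 v1^T + u2 v2^T with u1 = (-3, -2, 2, 3), v1 = (0, -2, -2, -2), u2 = (-1, 2, -1, 0), v2 = (3, 2, -2, 3) (multiplying out reproduces the displayed K). The nonzero eigenvalues of U V^T coincide with those of the 2 x 2 matrix G = V^T U = [[v1·u1, v1·u2], [v2·u1, v2·u2]] = [[-6, -2], [-8, 3]], and by the Sylvester determinant identity det(I_4 - U V^T) = det(I_2 - V^T U) = det([[7, 2], [8, -2]]) = (7)(-2) - (2)(8) = -30. (Direct check: I - K =
[[4, -4, -8, -3],
 [-6, -7, 0, -10],
 [3, 6, 3, 7],
 [0, 6, 6, 7]]
has determinant -30.) The finite-dimensional Fredholm alternative says: either (I - K) is invertible, or ker(I - K) ≠ {0} and then range(I - K) = ker((I - K)^*)^⊥, with dim ker(I - K) = dim ker((I - K)^*). Since det(I - K) ≠ 0, 1 is not an eigenvalue of K and ker(I - K) = {0}, so we are in the first case: for every y there is a unique x = (I - K)^(-1) y. (Explicitly, by the Woodbury identity, (I - U V^T)^(-1) = I + U (I_2 - G)^(-1) V^T.)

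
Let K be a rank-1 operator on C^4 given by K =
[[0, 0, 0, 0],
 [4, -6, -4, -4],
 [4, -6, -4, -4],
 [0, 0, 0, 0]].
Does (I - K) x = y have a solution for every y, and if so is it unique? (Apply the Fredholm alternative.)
(I - K) is invertible (det(I - K) = 11 ≠ 0), so for every y in C^4 the equation (I - K) x = y has a unique solution.

K has rank 1, so it is an outer product K = u v^T: every row of K is a multiple of one row vector. Reading off the entries, u = (0, -2, -2, 0) and v = (-2, 3, 2, 2) (row i of K equals u_i·v^T). A rank-one matrix u v^T satisfies K u = u (v·u) and kills the (3)-dimensional subspace v^⊥, so its characteristic polynomial is lambda^3 (lambda - v·u) with v·u = tr K = -10. Hence the eigenvalues of I - K are 1 (multiplicity 3) and 1 - (-10) = 11, so det(I - K) = 11. (Direct check: I - K =
[[1, 0, 0, 0],
 [-4, 7, 4, 4],
 [-4, 6, 5, 4],
 [0, 0, 0, 1]]
has determinant 11.) The finite-dimensional Fredholm alternative says: either (I - K) is invertible, or ker(I - K) ≠ {0} and then range(I - K) = ker((I - K)^*)^⊥, with dim ker(I - K) = dim ker((I - K)^*). Since det(I - K) ≠ 0, 1 is not an eigenvalue of K and ker(I - K) = {0}, so we are in the first case: for every y there is a unique x = (I - K)^(-1) y. Explicitly, by the Sherman–Morrison formula, (I - u v^T)^(-1) = I + u v^T/(1 - v·u), i.e. (I - K)^(-1) = I + K/(11).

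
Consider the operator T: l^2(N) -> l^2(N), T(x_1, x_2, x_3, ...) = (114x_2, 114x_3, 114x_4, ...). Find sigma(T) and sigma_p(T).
sigma(T) = closed disk {z in C : |z| ≤ 114}; sigma_p(T) = open disk {z in C : |z| < 114}

Note T = 114·V where V is the unit left shift (V x)_k = x_{k+1}; so sigma(T) = 114·sigma(V) and ||T|| = 114||V||. ||T x||^2 = 12996sum_{k≥2} |x_k|^2 ≤ 12996||x||^2, with equality on {x : x_1 = 0}, so ||T|| = 114. For any lambda with |lambda| < 114, set r = lambda/114 (|r| < 1); the vector x = (1, r, r^2, ...) is in l^2 and satisfies T x = 114(r, r^2, ...) = lambda x, so lambda is an eigenvalue. On the boundary |lambda| = 114 the geometric series diverges, so no l^2 eigenvector exists, but these lambda lie in the approximate point spectrum. Hence sigma(T) is the closed disk of radius 114 and sigma_p(T) is the open disk.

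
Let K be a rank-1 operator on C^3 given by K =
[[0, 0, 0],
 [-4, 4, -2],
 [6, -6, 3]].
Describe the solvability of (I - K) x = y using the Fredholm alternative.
(I - K) is invertible (det(I - K) = -6 ≠ 0), so for every y in C^3 the equation (I - K) x = y has a unique solution.

K has rank 1, so it is an outer product K = u v^T: every row of K is a multiple of one row vector. Reading off the entries, u = (0, 2, -3) and v = (-2, 2, -1) (row i of K equals u_i·v^T). A rank-one matrix u v^T satisfies K u = u (v·u) and kills the (2)-dimensional subspace v^⊥, so its characteristic polynomial is lambda^2 (lambda - v·u) with v·u = tr K = 7. Hence the eigenvalues of I - K are 1 (multiplicity 2) and 1 - (7) = -6, so det(I - K) = -6. (Direct check: I - K =
[[1, 0, 0],
 [4, -3, 2],
 [-6, 6, -2]]
has determinant -6.) The finite-dimensional Fredholm alternative says: either (I - K) is invertible, or ker(I - K) ≠ {0} and then range(I - K) = ker((I - K)^*)^⊥, with dim ker(I - K) = dim ker((I - K)^*). Since det(I - K) ≠ 0, 1 is not an eigenvalue of K and ker(I - K) = {0}, so we are in the first case: for every y there is a unique x = (I - K)^(-1) y. Explicitly, by the Sherman–Morrison formula, (I - u v^T)^(-1) = I + u v^T/(1 - v·u), i.e. (I - K)^(-1) = I + K/(-6).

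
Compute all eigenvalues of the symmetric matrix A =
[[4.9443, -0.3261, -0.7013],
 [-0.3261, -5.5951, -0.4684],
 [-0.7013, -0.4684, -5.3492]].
sigma(A) ≈ {-6, -5, 5}

A is real symmetric, so its spectrum consists of real eigenvalues. Expanding the characteristic polynomial of the displayed matrix gives
  det(λ I - A) = p(λ) = λ^3 + (6)λ^2 + (-25)λ + (-150.0011).
Solving p(λ) = 0 yields eigenvalues ≈ -6, -5, 5. (A is shown rounded to 4 decimals, so these recover the underlying integer eigenvalues to within that precision.)
Verification: the trace of A = -6 equals the sum of eigenvalues -6, and det(A) ≈ 150.0011 matches the eigenvalue product 150.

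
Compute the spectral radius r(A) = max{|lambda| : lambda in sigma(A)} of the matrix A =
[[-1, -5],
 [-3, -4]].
r(A) = (5 + sqrt(69))/2 ≈ 6.6533

The eigenvalues of A are the roots of its characteristic polynomial. With M = A (coefficients from the trace and determinant):
  p(λ) = det(λ I - M) = λ^2 + 5λ - 11.
For λ^2 + 5λ - 11 the discriminant is 69. It is nonnegative but not a perfect square, so the roots are real and irrational: λ = (-5 ± sqrt(69))/2 ≈ 1.6533, -6.6533.
Thus the eigenvalues (to 4 decimals) are 1.6533 (modulus 1.6533); -6.6533 (modulus 6.6533). The spectral radius is the largest modulus: r(A) = (5 + sqrt(69))/2 ≈ 6.6533. (Cross-check: r(A) ≤ ||A||_2 ≈ 6.9646; equality holds whenever A is normal, though it can also hold for some non-normal A.)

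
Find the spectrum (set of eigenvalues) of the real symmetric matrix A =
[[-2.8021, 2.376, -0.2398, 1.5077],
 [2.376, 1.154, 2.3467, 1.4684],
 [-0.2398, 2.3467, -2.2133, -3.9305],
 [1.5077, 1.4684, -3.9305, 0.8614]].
sigma(A) ≈ {-6, -4, 3, 4}

A is real symmetric, so its spectrum consists of real eigenvalues. Expanding the characteristic polynomial of the displayed matrix gives
  det(λ I - A) = p(λ) = λ^4 + (3)λ^3 + (-34)λ^2 + (-48)λ + (288.0033).
Solving p(λ) = 0 yields eigenvalues ≈ -6, -4, 3, 4. (A is shown rounded to 4 decimals, so these recover the underlying integer eigenvalues to within that precision.)
Verification: the trace of A = -3 equals the sum of eigenvalues -3, and det(A) ≈ 288.0033 matches the eigenvalue product 288.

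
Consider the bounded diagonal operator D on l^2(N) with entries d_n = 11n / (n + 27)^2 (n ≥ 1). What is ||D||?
||D|| = 11/108 (attained at n = 27)

For D diagonal, ||D|| = sup_n |d_n|. Treat f(x) = 11x / (x + 27)^2 for real x > 0. By the quotient rule, f'(x) = 11(27 - x)/(x + 27)^3, which is positive for x < 27 and negative for x > 27. So f has a unique maximum at x = 27, and since 27 is a positive integer, the supremum over n ≥ 1 is attained at n = 27: d_27 = 11·27/(27 + 27)^2 = 11·27/2916 = 11/108. Hence ||D|| = 11/108.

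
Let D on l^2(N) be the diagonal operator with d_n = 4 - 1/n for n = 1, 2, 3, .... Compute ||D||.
||D|| = 4

For a diagonal operator on l^2 with entries d_n, ||D|| = sup_n |d_n|. Here d_1 = 3, d_2 = 7/2, ..., and d_n = 4 - 1/n increases monotonically toward 4. All terms lie in [3, 4), so |d_n| = d_n and the supremum is the limit 4, which is not attained by any individual d_n. Hence ||D|| = 4.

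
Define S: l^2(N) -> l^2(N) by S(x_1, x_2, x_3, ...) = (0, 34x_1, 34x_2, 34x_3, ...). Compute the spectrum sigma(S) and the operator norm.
sigma(S) = closed disk {z in C : |z| ≤ 34}; ||S|| = 34

Note S = 34·U where U is the unit right shift (U x)_k = x_{k-1} (with x_0 := 0); so ||S|| = 34||U|| and sigma(S) = 34·sigma(U). ||S x||^2 = sum_{k≥1} |34x_k|^2 = 1156||x||^2, so ||S|| = 34 and sigma(S) ⊂ {|z| ≤ 34}. For any |lambda| < 34, the equation (S - lambda I) x = 0 forces x_1 = 0, then 34x_k = lambda x_{k+1} ⇒ x = 0, so S has no eigenvalues. But (S - lambda I) is not surjective for |lambda| < 34: solving (S - lambda I) x = e_1 would require x_n proportional to (lambda/34)^(-n), which is not in l^2. So every |lambda| < 34 lies in the residual spectrum. The boundary |lambda| = 34 is in the approximate point spectrum (the spectrum is closed). Hence sigma(S) is the closed disk of radius 34.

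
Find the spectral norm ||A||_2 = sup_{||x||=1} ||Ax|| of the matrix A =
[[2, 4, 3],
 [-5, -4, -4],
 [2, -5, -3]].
||A||_2 ≈ 10.0214 (= sqrt(largest eigenvalue of A^T A))

||A||_2 = sigma_max(A) = sqrt(lambda_max(A^T A)). Form the symmetric matrix M = A^T A =
[[33, 18, 20],
 [18, 57, 43],
 [20, 43, 34]].
Its characteristic polynomial (trace, sum of principal 2x2 minors, determinant of M give the coefficients) is
  p(λ) = det(λ I - M) = λ^3 - 124λ^2 + 2368λ - 81.
No integer candidate from the rational root theorem (±divisors of 81) is a root, so the roots are irrational. The cubic discriminant is Δ = 32916423429 > 0, so there are three distinct real roots. p(0) = -81 and p(1) = 2164 have opposite signs, so a root lies in (0, 1); Newton's method refines it to λ ≈ 0.0343. p(23) = 954 and p(24) = -849 have opposite signs, so a root lies in (23, 24); Newton's method refines it to λ ≈ 23.5365. p(100) = -3281 and p(101) = 4464 have opposite signs, so a root lies in (100, 101); Newton's method refines it to λ ≈ 100.4292. Check (Vieta): the three roots sum to 124, matching tr M = 124.
So the eigenvalues of A^T A are ≈ 0.0343, 23.5365, 100.4292 (all ≥ 0, as they must be for A^T A). The largest is λ_max ≈ 100.4292, hence ||A||_2 = sqrt(λ_max) ≈ 10.0214.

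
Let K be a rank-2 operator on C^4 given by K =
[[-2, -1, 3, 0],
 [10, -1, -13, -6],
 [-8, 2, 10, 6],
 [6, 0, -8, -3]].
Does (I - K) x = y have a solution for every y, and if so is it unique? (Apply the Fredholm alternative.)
(I - K) is invertible (det(I - K) = 56 ≠ 0), so for every y in C^4 the equation (I - K) x = y has a unique solution.

K has rank 2 and factors as K = U V^T = u1 v1^T + u2 v2^T with u1 = (0, -2, 2, -1), v1 = (-2, 2, 2, 3), u2 = (-1, 3, -2, 2), v2 = (2, 1, -3, 0) (multiplying out reproduces the displayed K). The nonzero eigenvalues of U V^T coincide with those of the 2 x 2 matrix G = V^T U = [[v1·u1, v1·u2], [v2·u1, v2·u2]] = [[-3, 10], [-8, 7]], and by the Sylvester determinant identity det(I_4 - U V^T) = det(I_2 - V^T U) = det([[4, -10], [8, -6]]) = (4)(-6) - (-10)(8) = 56. (Direct check: I - K =
[[3, 1, -3, 0],
 [-10, 2, 13, 6],
 [8, -2, -9, -6],
 [-6, 0, 8, 4]]
has determinant 56.) The finite-dimensional Fredholm alternative says: either (I - K) is invertible, or ker(I - K) ≠ {0} and then range(I - K) = ker((I - K)^*)^⊥, with dim ker(I - K) = dim ker((I - K)^*). Since det(I - K) ≠ 0, 1 is not an eigenvalue of K and ker(I - K) = {0}, so we are in the first case: for every y there is a unique x = (I - K)^(-1) y. (Explicitly, by the Woodbury identity, (I - U V^T)^(-1) = I + U (I_2 - G)^(-1) V^T.)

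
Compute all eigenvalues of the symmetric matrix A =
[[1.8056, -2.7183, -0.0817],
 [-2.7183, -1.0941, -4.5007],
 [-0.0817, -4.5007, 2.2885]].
sigma(A) ≈ {-5, 2, 6}

A is real symmetric, so its spectrum consists of real eigenvalues. Expanding the characteristic polynomial of the displayed matrix gives
  det(λ I - A) = p(λ) = λ^3 + (-3)λ^2 + (-28)λ + (59.9976).
Solving p(λ) = 0 yields eigenvalues ≈ -5, 2, 6. (A is shown rounded to 4 decimals, so these recover the underlying integer eigenvalues to within that precision.)
Verification: the trace of A = 3 equals the sum of eigenvalues 3, and det(A) ≈ -59.9976 matches the eigenvalue product -60.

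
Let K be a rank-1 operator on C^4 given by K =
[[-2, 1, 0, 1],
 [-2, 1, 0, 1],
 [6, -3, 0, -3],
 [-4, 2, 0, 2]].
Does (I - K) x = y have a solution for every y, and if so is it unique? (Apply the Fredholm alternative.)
(I - K) is singular (det(I - K) = 0, i.e. 1 ∈ sigma(K)). (I - K) x = y is solvable iff y ⊥ ker((I - K)^*) = span{(-2, 1, 0, 1)}, i.e. iff -2y_1 + y_2 + y_4 = 0. When solvable, the solutions are x = y + c·(1, 1, -3, 2), c arbitrary (ker(I - K) = span{(1, 1, -3, 2)}, dimension 1).

K has rank 1, so it is an outer product K = u v^T: every row of K is a multiple of one row vector. Reading off the entries, u = (1, 1, -3, 2) and v = (-2, 1, 0, 1) (row i of K equals u_i·v^T). A rank-one matrix u v^T satisfies K u = u (v·u) and kills the (3)-dimensional subspace v^⊥, so its characteristic polynomial is lambda^3 (lambda - v·u) with v·u = tr K = 1. Hence the eigenvalues of I - K are 1 (multiplicity 3) and 1 - (1) = 0, so det(I - K) = 0. (Direct check: I - K =
[[3, -1, 0, -1],
 [2, 0, 0, -1],
 [-6, 3, 1, 3],
 [4, -2, 0, -1]]
has determinant 0.) So 1 is an eigenvalue of K and (I - K) is not invertible. The finite-dimensional Fredholm alternative says: either (I - K) is invertible, or ker(I - K) ≠ {0} and then range(I - K) = ker((I - K)^*)^⊥, with dim ker(I - K) = dim ker((I - K)^*). We are in the second case, so we need both kernels. Kernel of I - K: (I - K) u = u - u (v·u) = u - u = 0, so ker(I - K) = span{u} = span{(1, 1, -3, 2)} (it is exactly 1-dimensional because rank(I - K) = 3). Kernel of the adjoint: K is real, so (I - K)^* = I - K^T = I - v u^T, and (I - v u^T) v = v - v (u·v) = 0; hence ker((I - K)^*) = span{v} = span{(-2, 1, 0, 1)}. Therefore (I - K) x = y is solvable iff <y, v> = 0, i.e. iff -2y_1 + y_2 + y_4 = 0. When this holds, K y = u (v·y) = 0, so (I - K) y = y and x = y is a particular solution; the full solution set is the line x = y + c·u = y + c·(1, 1, -3, 2), c ∈ C.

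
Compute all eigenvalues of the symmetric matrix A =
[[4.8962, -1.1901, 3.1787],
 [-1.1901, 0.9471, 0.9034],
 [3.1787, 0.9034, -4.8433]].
sigma(A) ≈ {-6, 1, 6}

A is real symmetric, so its spectrum consists of real eigenvalues. Expanding the characteristic polynomial of the displayed matrix gives
  det(λ I - A) = p(λ) = λ^3 + (-1)λ^2 + (-36)λ + (36).
Solving p(λ) = 0 yields eigenvalues ≈ -6, 1, 6. (A is shown rounded to 4 decimals, so these recover the underlying integer eigenvalues to within that precision.)
Verification: the trace of A = 1 equals the sum of eigenvalues 1, and det(A) ≈ -36.0002 matches the eigenvalue product -36.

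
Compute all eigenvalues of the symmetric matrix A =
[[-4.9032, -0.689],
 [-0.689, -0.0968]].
sigma(A) ≈ {-5, 0}

A is real symmetric, so its spectrum consists of real eigenvalues. Expanding the characteristic polynomial of the displayed matrix gives
  det(λ I - A) = p(λ) = λ^2 + (5)λ + (0).
Solving p(λ) = 0 yields eigenvalues ≈ -5, 0. (A is shown rounded to 4 decimals, so these recover the underlying integer eigenvalues to within that precision.)
Verification: the trace of A = -5 equals the sum of eigenvalues -5, and det(A) ≈ -0.0001 matches the eigenvalue product 0.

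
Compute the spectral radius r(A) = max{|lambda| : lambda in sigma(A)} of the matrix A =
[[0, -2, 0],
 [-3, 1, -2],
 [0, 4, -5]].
r(A) ≈ 3.5282

The eigenvalues of A are the roots of its characteristic polynomial. With M = A (coefficients from the trace, the sum of principal 2x2 minors, and det A):
  p(λ) = det(λ I - M) = λ^3 + 4λ^2 - 3λ - 30.
No integer candidate from the rational root theorem (±divisors of 30) is a root, so the roots are irrational. The cubic discriminant is Δ = -9888 < 0, so there is one real root and a complex-conjugate pair. p(2) = -12 and p(3) = 24 have opposite signs, so a root lies in (2, 3); Newton's method refines it to λ ≈ 2.41. Dividing out (λ - (2.41)) leaves approximately λ^2 + 6.41λ + 12.4481. For λ^2 + 6.41λ + 12.4481 the discriminant is -8.7044. It is negative, so the remaining roots are the complex-conjugate pair λ ≈ -3.205 ± 1.4752i. Their product equals the constant term, so |λ|^2 ≈ 12.4481 and |λ| ≈ 3.5282.
Thus the eigenvalues (to 4 decimals) are 2.41 (modulus 2.41); -3.205 ± 1.4752i (modulus 3.5282). The spectral radius is the largest modulus: r(A) ≈ 3.5282. (Cross-check: r(A) ≤ ||A||_2 ≈ 6.9601; equality holds whenever A is normal, though it can also hold for some non-normal A.)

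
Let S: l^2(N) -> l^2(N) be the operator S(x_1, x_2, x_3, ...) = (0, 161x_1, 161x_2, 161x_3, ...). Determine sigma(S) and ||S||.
sigma(S) = closed disk {z in C : |z| ≤ 161}; ||S|| = 161

Note S = 161·U where U is the unit right shift (U x)_k = x_{k-1} (with x_0 := 0); so ||S|| = 161||U|| and sigma(S) = 161·sigma(U). ||S x||^2 = sum_{k≥1} |161x_k|^2 = 25921||x||^2, so ||S|| = 161 and sigma(S) ⊂ {|z| ≤ 161}. For any |lambda| < 161, the equation (S - lambda I) x = 0 forces x_1 = 0, then 161x_k = lambda x_{k+1} ⇒ x = 0, so S has no eigenvalues. But (S - lambda I) is not surjective for |lambda| < 161: solving (S - lambda I) x = e_1 would require x_n proportional to (lambda/161)^(-n), which is not in l^2. So every |lambda| < 161 lies in the residual spectrum. The boundary |lambda| = 161 is in the approximate point spectrum (the spectrum is closed). Hence sigma(S) is the closed disk of radius 161.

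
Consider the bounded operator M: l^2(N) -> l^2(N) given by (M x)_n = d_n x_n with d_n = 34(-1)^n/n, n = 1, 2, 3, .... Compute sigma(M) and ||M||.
sigma(M) = {34(-1)^n/n : n ≥ 1} ∪ {0}; ||M|| = 34

A bounded diagonal operator on l^2 with diagonal entries d_n has spectrum equal to the closure of {d_n : n ≥ 1}: every d_n is an eigenvalue (with eigenvector e_n), so {d_n} ⊂ sigma(M); the spectrum is closed, so its closure is too; and for lambda not in the closure, (M - lambda I) has bounded inverse (the diagonal entries 1/(d_n - lambda) are bounded). For our sequence d_n = 34(-1)^n/n, n = 1, 2, 3, ...:
  - {d_n} = {34(-1)^n/n : n ≥ 1}; the only limit point is 0
  - closure = {34(-1)^n/n : n ≥ 1} ∪ {0}
For the norm: a diagonal operator has ||M|| = sup_n |d_n|. Here |d_n| = 34/n is decreasing, so sup_n |d_n| = |d_1| = 34. So ||M|| = 34.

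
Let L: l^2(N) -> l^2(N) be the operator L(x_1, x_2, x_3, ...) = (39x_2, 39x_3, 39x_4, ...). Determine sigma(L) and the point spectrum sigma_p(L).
sigma(L) = closed disk {z in C : |z| ≤ 39}; sigma_p(L) = open disk {z in C : |z| < 39}

Note L = 39·V where V is the unit left shift (V x)_k = x_{k+1}; so sigma(L) = 39·sigma(V) and ||L|| = 39||V||. ||L x||^2 = 1521sum_{k≥2} |x_k|^2 ≤ 1521||x||^2, with equality on {x : x_1 = 0}, so ||L|| = 39. For any lambda with |lambda| < 39, set r = lambda/39 (|r| < 1); the vector x = (1, r, r^2, ...) is in l^2 and satisfies L x = 39(r, r^2, ...) = lambda x, so lambda is an eigenvalue. On the boundary |lambda| = 39 the geometric series diverges, so no l^2 eigenvector exists, but these lambda lie in the approximate point spectrum. Hence sigma(L) is the closed disk of radius 39 and sigma_p(L) is the open disk.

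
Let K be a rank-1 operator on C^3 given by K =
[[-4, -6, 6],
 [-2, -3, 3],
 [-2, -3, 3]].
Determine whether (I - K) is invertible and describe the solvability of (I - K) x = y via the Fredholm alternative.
(I - K) is invertible (det(I - K) = 5 ≠ 0), so for every y in C^3 the equation (I - K) x = y has a unique solution.

K has rank 1, so it is an outer product K = u v^T: every row of K is a multiple of one row vector. Reading off the entries, u = (-2, -1, -1) and v = (2, 3, -3) (row i of K equals u_i·v^T). A rank-one matrix u v^T satisfies K u = u (v·u) and kills the (2)-dimensional subspace v^⊥, so its characteristic polynomial is lambda^2 (lambda - v·u) with v·u = tr K = -4. Hence the eigenvalues of I - K are 1 (multiplicity 2) and 1 - (-4) = 5, so det(I - K) = 5. (Direct check: I - K =
[[5, 6, -6],
 [2, 4, -3],
 [2, 3, -2]]
has determinant 5.) The finite-dimensional Fredholm alternative says: either (I - K) is invertible, or ker(I - K) ≠ {0} and then range(I - K) = ker((I - K)^*)^⊥, with dim ker(I - K) = dim ker((I - K)^*). Since det(I - K) ≠ 0, 1 is not an eigenvalue of K and ker(I - K) = {0}, so we are in the first case: for every y there is a unique x = (I - K)^(-1) y. Explicitly, by the Sherman–Morrison formula, (I - u v^T)^(-1) = I + u v^T/(1 - v·u), i.e. (I - K)^(-1) = I + K/(5).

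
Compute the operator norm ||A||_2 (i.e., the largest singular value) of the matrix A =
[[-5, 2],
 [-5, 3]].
||A||_2 = sqrt((63 + sqrt(3869))/2) ≈ 7.9121 (= sqrt(largest eigenvalue of A^T A))

||A||_2 = sigma_max(A) = sqrt(lambda_max(A^T A)). Form the symmetric matrix M = A^T A =
[[50, -25],
 [-25, 13]].
Its characteristic polynomial (trace, determinant of M give the coefficients) is
  p(λ) = det(λ I - M) = λ^2 - 63λ + 25.
For λ^2 - 63λ + 25 the discriminant is 3869. It is nonnegative but not a perfect square, so the roots are real and irrational: λ = (63 ± sqrt(3869))/2 ≈ 62.6006, 0.3994.
So the eigenvalues of A^T A are ≈ 0.3994, 62.6006 (all ≥ 0, as they must be for A^T A). The largest is λ_max = (63 + sqrt(3869))/2 ≈ 62.6006, hence ||A||_2 = sqrt(λ_max) = sqrt((63 + sqrt(3869))/2) ≈ 7.9121.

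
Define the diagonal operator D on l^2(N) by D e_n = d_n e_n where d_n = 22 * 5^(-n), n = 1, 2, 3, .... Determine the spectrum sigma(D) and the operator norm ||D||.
sigma(D) = {22 * 5^(-n) : n ≥ 1} ∪ {0}; ||D|| = 22/5

A bounded diagonal operator on l^2 with diagonal entries d_n has spectrum equal to the closure of {d_n : n ≥ 1}: every d_n is an eigenvalue (with eigenvector e_n), so {d_n} ⊂ sigma(D); the spectrum is closed, so its closure is too; and for lambda not in the closure, (D - lambda I) has bounded inverse (the diagonal entries 1/(d_n - lambda) are bounded). For our sequence d_n = 22 * 5^(-n), n = 1, 2, 3, ...:
  - {d_n} = {22 * 5^(-n) : n ≥ 1}; the only limit point is 0
  - closure = {22 * 5^(-n) : n ≥ 1} ∪ {0}
For the norm: a diagonal operator has ||D|| = sup_n |d_n|. Here d_n = 22 * 5^(-n) is positive and decreasing, so sup_n |d_n| = d_1 = 22/5. So ||D|| = 22/5.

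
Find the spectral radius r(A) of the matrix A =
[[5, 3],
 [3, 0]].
r(A) = (5 + sqrt(61))/2 ≈ 6.4051

The eigenvalues of A are the roots of its characteristic polynomial. With M = A (coefficients from the trace and determinant):
  p(λ) = det(λ I - M) = λ^2 - 5λ - 9.
For λ^2 - 5λ - 9 the discriminant is 61. It is nonnegative but not a perfect square, so the roots are real and irrational: λ = (5 ± sqrt(61))/2 ≈ 6.4051, -1.4051.
Thus the eigenvalues (to 4 decimals) are 6.4051 (modulus 6.4051); -1.4051 (modulus 1.4051). The spectral radius is the largest modulus: r(A) = (5 + sqrt(61))/2 ≈ 6.4051. (Cross-check: r(A) ≤ ||A||_2 ≈ 6.4051; equality holds whenever A is normal, though it can also hold for some non-normal A.)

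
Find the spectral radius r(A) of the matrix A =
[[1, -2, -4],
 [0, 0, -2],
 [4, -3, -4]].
r(A) = sqrt(10) ≈ 3.1623

The eigenvalues of A are the roots of its characteristic polynomial. With M = A (coefficients from the trace, the sum of principal 2x2 minors, and det A):
  p(λ) = det(λ I - M) = λ^3 + 3λ^2 + 6λ - 10.
By the rational root theorem any rational root is an integer divisor of 10. Testing λ = 1: p(1) = 1 + 3 + 6 - 10 = 0, so λ = 1 is a root. Dividing out (λ - 1) leaves p(λ) = (λ - 1)(λ^2 + 4λ + 10). For λ^2 + 4λ + 10 the discriminant is -24. It is negative, so the roots are the complex-conjugate pair λ = -2 ± (sqrt(24)/2) i ≈ -2 ± 2.4495i. For a conjugate pair the product of the roots equals the constant term, so |λ|^2 = 10 and |λ| = sqrt(10) ≈ 3.1623.
Thus the eigenvalues (to 4 decimals) are -2 ± 2.4495i (modulus 3.1623); 1 (modulus 1). The spectral radius is the largest modulus: r(A) = sqrt(10) ≈ 3.1623. (Cross-check: r(A) ≤ ||A||_2 ≈ 7.8121; equality holds whenever A is normal, though it can also hold for some non-normal A.)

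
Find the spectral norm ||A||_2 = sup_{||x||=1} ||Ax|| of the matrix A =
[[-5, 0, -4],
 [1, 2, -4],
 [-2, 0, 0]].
||A||_2 ≈ 6.8924 (= sqrt(largest eigenvalue of A^T A))

||A||_2 = sigma_max(A) = sqrt(lambda_max(A^T A)). Form the symmetric matrix M = A^T A =
[[30, 2, 16],
 [2, 4, -8],
 [16, -8, 32]].
Its characteristic polynomial (trace, sum of principal 2x2 minors, determinant of M give the coefficients) is
  p(λ) = det(λ I - M) = λ^3 - 66λ^2 + 884λ - 256.
No integer candidate from the rational root theorem (±divisors of 256) is a root, so the roots are irrational. The cubic discriminant is Δ = 613477696 > 0, so there are three distinct real roots. p(0) = -256 and p(1) = 563 have opposite signs, so a root lies in (0, 1); Newton's method refines it to λ ≈ 0.2961. p(18) = 104 and p(19) = -427 have opposite signs, so a root lies in (18, 19); Newton's method refines it to λ ≈ 18.1991. p(47) = -679 and p(48) = 704 have opposite signs, so a root lies in (47, 48); Newton's method refines it to λ ≈ 47.5048. Check (Vieta): the three roots sum to 66, matching tr M = 66.
So the eigenvalues of A^T A are ≈ 0.2961, 18.1991, 47.5048 (all ≥ 0, as they must be for A^T A). The largest is λ_max ≈ 47.5048, hence ||A||_2 = sqrt(λ_max) ≈ 6.8924.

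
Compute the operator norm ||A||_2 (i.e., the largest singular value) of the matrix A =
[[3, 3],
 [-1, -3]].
||A||_2 = sqrt((28 + sqrt(640))/2) ≈ 5.1623 (= sqrt(largest eigenvalue of A^T A))

||A||_2 = sigma_max(A) = sqrt(lambda_max(A^T A)). Form the symmetric matrix M = A^T A =
[[10, 12],
 [12, 18]].
Its characteristic polynomial (trace, determinant of M give the coefficients) is
  p(λ) = det(λ I - M) = λ^2 - 28λ + 36.
For λ^2 - 28λ + 36 the discriminant is 640. It is nonnegative but not a perfect square, so the roots are real and irrational: λ = (28 ± sqrt(640))/2 ≈ 26.6491, 1.3509.
So the eigenvalues of A^T A are ≈ 1.3509, 26.6491 (all ≥ 0, as they must be for A^T A). The largest is λ_max = (28 + sqrt(640))/2 ≈ 26.6491, hence ||A||_2 = sqrt(λ_max) = sqrt((28 + sqrt(640))/2) ≈ 5.1623.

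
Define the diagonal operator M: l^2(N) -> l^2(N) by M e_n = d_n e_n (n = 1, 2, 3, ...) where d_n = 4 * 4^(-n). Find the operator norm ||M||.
||M|| = 1 (attained at n = 1)

For M diagonal, ||M|| = sup_n |d_n|. The sequence d_n = 4 * 4^(-n) is positive and strictly decreasing (ratio 4^(-1) < 1), so the supremum is d_1 = 4/4 = 1. Hence ||M|| = 1.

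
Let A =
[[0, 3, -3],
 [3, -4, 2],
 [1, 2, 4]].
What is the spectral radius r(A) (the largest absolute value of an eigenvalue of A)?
r(A) = 6

The eigenvalues of A are the roots of its characteristic polynomial. With M = A (coefficients from the trace, the sum of principal 2x2 minors, and det A):
  p(λ) = det(λ I - M) = λ^3 - 26λ + 60.
By the rational root theorem any rational root is an integer divisor of 60. Testing λ = -6: p(-6) = -216 + 0 + 156 + 60 = 0, so λ = -6 is a root. Dividing out (λ + 6) leaves p(λ) = (λ + 6)(λ^2 - 6λ + 10). For λ^2 - 6λ + 10 the discriminant is -4. It is negative, so the roots are the complex-conjugate pair λ = 3 ± (sqrt(4)/2) i ≈ 3 ± 1i. For a conjugate pair the product of the roots equals the constant term, so |λ|^2 = 10 and |λ| = sqrt(10) ≈ 3.1623.
Thus the eigenvalues (to 4 decimals) are 3 ± 1i (modulus 3.1623); -6 (modulus 6). The spectral radius is the largest modulus: r(A) = 6. (Cross-check: r(A) ≤ ||A||_2 ≈ 6.6257; equality holds whenever A is normal, though it can also hold for some non-normal A.)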